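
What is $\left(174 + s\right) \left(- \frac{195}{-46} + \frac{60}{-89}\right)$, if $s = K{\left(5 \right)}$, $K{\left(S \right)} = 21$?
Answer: $\frac{2846025}{4094} \approx 695.17$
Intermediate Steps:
$s = 21$
$\left(174 + s\right) \left(- \frac{195}{-46} + \frac{60}{-89}\right) = \left(174 + 21\right) \left(- \frac{195}{-46} + \frac{60}{-89}\right) = 195 \left(\left(-195\right) \left(- \frac{1}{46}\right) + 60 \left(- \frac{1}{89}\right)\right) = 195 \left(\frac{195}{46} - \frac{60}{89}\right) = 195 \cdot \frac{14595}{4094} = \frac{2846025}{4094}$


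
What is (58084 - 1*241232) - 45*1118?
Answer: -233458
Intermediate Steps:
(58084 - 1*241232) - 45*1118 = (58084 - 241232) - 1*50310 = -183148 - 50310 = -233458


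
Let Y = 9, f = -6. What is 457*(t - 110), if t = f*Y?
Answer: -74948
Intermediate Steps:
t = -54 (t = -6*9 = -54)
457*(t - 110) = 457*(-54 - 110) = 457*(-164) = -74948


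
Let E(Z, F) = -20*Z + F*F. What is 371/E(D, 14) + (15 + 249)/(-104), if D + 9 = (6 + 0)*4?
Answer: -635/104 ≈ -6.1058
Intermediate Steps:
D = 15 (D = -9 + (6 + 0)*4 = -9 + 6*4 = -9 + 24 = 15)
E(Z, F) = F² - 20*Z (E(Z, F) = -20*Z + F² = F² - 20*Z)
371/E(D, 14) + (15 + 249)/(-104) = 371/(14² - 20*15) + (15 + 249)/(-104) = 371/(196 - 300) + 264*(-1/104) = 371/(-104) - 33/13 = 371*(-1/104) - 33/13 = -371/104 - 33/13 = -635/104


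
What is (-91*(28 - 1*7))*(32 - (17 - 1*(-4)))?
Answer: -21021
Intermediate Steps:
(-91*(28 - 1*7))*(32 - (17 - 1*(-4))) = (-91*(28 - 7))*(32 - (17 + 4)) = (-91*21)*(32 - 1*21) = -1911*(32 - 21) = -1911*11 = -21021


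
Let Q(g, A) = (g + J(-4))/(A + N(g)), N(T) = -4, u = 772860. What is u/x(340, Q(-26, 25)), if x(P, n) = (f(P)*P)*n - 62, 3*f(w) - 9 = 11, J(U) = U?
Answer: -8115030/34651 ≈ -234.19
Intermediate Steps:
f(w) = 20/3 (f(w) = 3 + (⅓)*11 = 3 + 11/3 = 20/3)
Q(g, A) = (-4 + g)/(-4 + A) (Q(g, A) = (g - 4)/(A - 4) = (-4 + g)/(-4 + A))
x(P, n) = -62 + 20*P*n/3 (x(P, n) = (20*P/3)*n - 62 = 20*P*n/3 - 62 = -62 + 20*P*n/3)
u/x(340, Q(-26, 25)) = 772860/(-62 + (20/3)*340*((-4 - 26)/(-4 + 25))) = 772860/(-62 + (20/3)*340*(-30/21)) = 772860/(-62 + (20/3)*340*((1/21)*(-30))) = 772860/(-62 + (20/3)*340*(-10/7)) = 772860/(-62 - 68000/21) = 772860/(-69302/21) = 772860*(-21/69302) = -8115030/34651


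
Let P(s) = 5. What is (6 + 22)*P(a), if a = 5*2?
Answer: 140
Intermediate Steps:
a = 10
(6 + 22)*P(a) = (6 + 22)*5 = 28*5 = 140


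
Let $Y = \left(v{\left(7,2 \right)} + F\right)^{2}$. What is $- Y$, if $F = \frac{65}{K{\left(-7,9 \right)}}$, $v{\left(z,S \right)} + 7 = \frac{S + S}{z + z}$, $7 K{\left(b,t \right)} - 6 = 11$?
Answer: $- \frac{5692996}{14161} \approx -402.02$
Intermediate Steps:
$K{\left(b,t \right)} = \frac{17}{7}$ ($K{\left(b,t \right)} = \frac{6}{7} + \frac{1}{7} \cdot 11 = \frac{6}{7} + \frac{11}{7} = \frac{17}{7}$)
$v{\left(z,S \right)} = -7 + \frac{S}{z}$ ($v{\left(z,S \right)} = -7 + \frac{S + S}{z + z} = -7 + \frac{2 S}{2 z} = -7 + 2 S \frac{1}{2 z} = -7 + \frac{S}{z}$)
$F = \frac{455}{17}$ ($F = \frac{65}{\frac{17}{7}} = 65 \cdot \frac{7}{17} = \frac{455}{17} \approx 26.765$)
$Y = \frac{5692996}{14161}$ ($Y = \left(\left(-7 + \frac{2}{7}\right) + \frac{455}{17}\right)^{2} = \left(- \frac{47}{7} + \frac{455}{17}\right)^{2} = \left(\frac{2386}{119}\right)^{2} = \frac{5692996}{14161} \approx 402.02$)
$- Y = \left(-1\right) \frac{5692996}{14161} = - \frac{5692996}{14161}$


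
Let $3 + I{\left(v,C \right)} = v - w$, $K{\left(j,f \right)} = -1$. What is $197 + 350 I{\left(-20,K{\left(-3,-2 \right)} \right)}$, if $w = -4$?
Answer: $-6453$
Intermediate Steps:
$I{\left(v,C \right)} = 1 + v$ ($I{\left(v,C \right)} = -3 + \left(v - -4\right) = -3 + \left(v + 4\right) = -3 + \left(4 + v\right) = 1 + v$)
$197 + 350 I{\left(-20,K{\left(-3,-2 \right)} \right)} = 197 + 350 \left(1 - 20\right) = 197 + 350 \left(-19\right) = 197 - 6650 = -6453$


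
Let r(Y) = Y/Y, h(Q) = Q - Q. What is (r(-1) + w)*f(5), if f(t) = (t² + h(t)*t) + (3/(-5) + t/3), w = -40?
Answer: -5083/5 ≈ -1016.6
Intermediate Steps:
h(Q) = 0
r(Y) = 1
f(t) = -⅗ + t² + t/3 (f(t) = (t² + 0*t) + (3/(-5) + t/3) = (t² + 0) + (3*(-⅕) + t*(⅓)) = t² + (-⅗ + t/3) = -⅗ + t² + t/3)
(r(-1) + w)*f(5) = (1 - 40)*(-⅗ + 5² + (⅓)*5) = -39*(-⅗ + 25 + 5/3) = -39*391/15 = -5083/5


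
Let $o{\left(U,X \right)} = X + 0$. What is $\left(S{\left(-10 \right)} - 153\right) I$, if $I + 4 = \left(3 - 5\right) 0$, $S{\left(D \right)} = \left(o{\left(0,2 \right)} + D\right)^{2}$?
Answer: $356$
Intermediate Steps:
$o{\left(U,X \right)} = X$
$S{\left(D \right)} = \left(2 + D\right)^{2}$
$I = -4$ ($I = -4 + \left(3 - 5\right) 0 = -4 - 0 = -4 + 0 = -4$)
$\left(S{\left(-10 \right)} - 153\right) I = \left(\left(2 - 10\right)^{2} - 153\right) \left(-4\right) = \left(\left(-8\right)^{2} - 153\right) \left(-4\right) = \left(64 - 153\right) \left(-4\right) = \left(-89\right) \left(-4\right) = 356$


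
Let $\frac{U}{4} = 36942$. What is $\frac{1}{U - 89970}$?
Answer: $\frac{1}{57798} \approx 1.7302 \cdot 10^{-5}$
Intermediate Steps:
$U = 147768$ ($U = 4 \cdot 36942 = 147768$)
$\frac{1}{U - 89970} = \frac{1}{147768 - 89970} = \frac{1}{57798}$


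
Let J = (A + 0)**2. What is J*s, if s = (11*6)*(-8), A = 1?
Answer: -528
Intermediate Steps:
s = -528 (s = 66*(-8) = -528)
J = 1 (J = (1 + 0)**2 = 1**2 = 1)
J*s = 1*(-528) = -528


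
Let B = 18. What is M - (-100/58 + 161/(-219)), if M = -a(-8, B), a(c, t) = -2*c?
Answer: -85997/6351 ≈ -13.541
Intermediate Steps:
M = -16 (M = -(-2)*(-8) = -1*16 = -16)
M - (-100/58 + 161/(-219)) = -16 - (-100/58 + 161/(-219)) = -16 - (-100*1/58 + 161*(-1/219)) = -16 - (-50/29 - 161/219) = -16 - 1*(-15619/6351) = -16 + 15619/6351 = -85997/6351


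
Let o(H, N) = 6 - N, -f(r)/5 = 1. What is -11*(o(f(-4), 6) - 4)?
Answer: 44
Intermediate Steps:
f(r) = -5 (f(r) = -5*1 = -5)
-11*(o(f(-4), 6) - 4) = -11*((6 - 1*6) - 4) = -11*((6 - 6) - 4) = -11*(0 - 4) = -11*(-4) = 44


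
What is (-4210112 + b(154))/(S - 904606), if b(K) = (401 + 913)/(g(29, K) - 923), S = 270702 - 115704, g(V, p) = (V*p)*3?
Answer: 26260572943/4675679900 ≈ 5.6164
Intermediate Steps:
g(V, p) = 3*V*p
S = 154998
b(K) = 1314/(-923 + 87*K) (b(K) = (401 + 913)/(3*29*K - 923) = 1314/(87*K - 923) = 1314/(-923 + 87*K))
(-4210112 + b(154))/(S - 904606) = (-4210112 + 1314/(-923 + 87*154))/(154998 - 904606) = (-4210112 + 1314/(-923 + 13398))/(-749608) = (-4210112 + 1314/12475)*(-1/749608) = -52521145886/12475*(-1/749608) = 26260572943/4675679900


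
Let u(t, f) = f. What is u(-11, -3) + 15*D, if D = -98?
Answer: -1473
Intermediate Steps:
u(-11, -3) + 15*D = -3 + 15*(-98) = -3 - 1470 = -1473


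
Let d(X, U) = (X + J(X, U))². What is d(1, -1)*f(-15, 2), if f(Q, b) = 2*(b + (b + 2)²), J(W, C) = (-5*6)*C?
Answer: 34596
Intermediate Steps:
J(W, C) = -30*C
f(Q, b) = 2*b + 2*(2 + b)² (f(Q, b) = 2*(b + (2 + b)²) = 2*b + 2*(2 + b)²)
d(X, U) = (X - 30*U)²
d(1, -1)*f(-15, 2) = (-1*1 + 30*(-1))²*(2*2 + 2*(2 + 2)²) = (-1 - 30)²*(4 + 2*4²) = (-31)²*(4 + 2*16) = 961*(4 + 32) = 961*36 = 34596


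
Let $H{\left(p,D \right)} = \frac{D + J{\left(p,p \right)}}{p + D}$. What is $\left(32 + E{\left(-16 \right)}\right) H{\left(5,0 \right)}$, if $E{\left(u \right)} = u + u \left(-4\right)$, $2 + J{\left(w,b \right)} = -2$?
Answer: $-64$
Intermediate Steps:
$J{\left(w,b \right)} = -4$ ($J{\left(w,b \right)} = -2 - 2 = -4$)
$E{\left(u \right)} = - 3 u$ ($E{\left(u \right)} = u - 4 u = - 3 u$)
$H{\left(p,D \right)} = \frac{-4 + D}{D + p}$ ($H{\left(p,D \right)} = \frac{D - 4}{p + D} = \frac{-4 + D}{D + p}$)
$\left(32 + E{\left(-16 \right)}\right) H{\left(5,0 \right)} = \left(32 - -48\right) \frac{-4 + 0}{0 + 5} = \left(32 + 48\right) \frac{1}{5} \left(-4\right) = 80 \cdot \frac{1}{5} \left(-4\right) = 80 \left(- \frac{4}{5}\right) = -64$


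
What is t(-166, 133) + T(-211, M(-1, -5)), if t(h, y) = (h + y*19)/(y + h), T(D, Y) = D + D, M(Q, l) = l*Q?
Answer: -5429/11 ≈ -493.55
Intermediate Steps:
M(Q, l) = Q*l
T(D, Y) = 2*D
t(h, y) = (h + 19*y)/(h + y)
t(-166, 133) + T(-211, M(-1, -5)) = (-166 + 19*133)/(-166 + 133) + 2*(-211) = (-166 + 2527)/(-33) - 422 = -1/33*2361 - 422 = -787/11 - 422 = -5429/11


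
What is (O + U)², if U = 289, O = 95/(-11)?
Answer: 9511056/121 ≈ 78604.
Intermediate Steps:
O = -95/11 (O = 95*(-1/11) = -95/11 ≈ -8.6364)
(O + U)² = (-95/11 + 289)² = (3084/11)² = 9511056/121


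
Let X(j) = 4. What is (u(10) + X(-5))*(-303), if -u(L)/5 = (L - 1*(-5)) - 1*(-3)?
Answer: 26058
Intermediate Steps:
u(L) = -40 - 5*L (u(L) = -5*((L - 1*(-5)) - 1*(-3)) = -5*((L + 5) + 3) = -5*((5 + L) + 3) = -5*(8 + L) = -40 - 5*L)
(u(10) + X(-5))*(-303) = ((-40 - 5*10) + 4)*(-303) = ((-40 - 50) + 4)*(-303) = (-90 + 4)*(-303) = -86*(-303) = 26058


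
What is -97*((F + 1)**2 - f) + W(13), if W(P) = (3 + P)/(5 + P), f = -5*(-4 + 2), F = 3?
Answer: -5230/9 ≈ -581.11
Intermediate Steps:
f = 10 (f = -5*(-2) = 10)
W(P) = (3 + P)/(5 + P)
-97*((F + 1)**2 - f) + W(13) = -97*((3 + 1)**2 - 1*10) + (3 + 13)/(5 + 13) = -97*(4**2 - 10) + 16/18 = -97*(16 - 10) + (1/18)*16 = -97*6 + 8/9 = -582 + 8/9 = -5230/9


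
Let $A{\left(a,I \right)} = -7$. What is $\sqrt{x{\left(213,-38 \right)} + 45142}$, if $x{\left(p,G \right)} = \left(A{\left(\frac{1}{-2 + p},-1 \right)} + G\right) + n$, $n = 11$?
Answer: $6 \sqrt{1253} \approx 212.39$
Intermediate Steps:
$x{\left(p,G \right)} = 4 + G$ ($x{\left(p,G \right)} = \left(-7 + G\right) + 11 = 4 + G$)
$\sqrt{x{\left(213,-38 \right)} + 45142} = \sqrt{\left(4 - 38\right) + 45142} = \sqrt{-34 + 45142} = \sqrt{45108} = 6 \sqrt{1253}$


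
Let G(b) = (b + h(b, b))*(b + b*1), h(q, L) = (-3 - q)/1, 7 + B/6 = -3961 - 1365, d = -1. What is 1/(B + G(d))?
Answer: -1/31992 ≈ -3.1258e-5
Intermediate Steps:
B = -31998 (B = -42 + 6*(-3961 - 1365) = -42 + 6*(-5326) = -42 - 31956 = -31998)
h(q, L) = -3 - q (h(q, L) = (-3 - q)*1 = -3 - q)
G(b) = -6*b (G(b) = (b + (-3 - b))*(b + b*1) = -3*(b + b) = -6*b)
1/(B + G(d)) = 1/(-31998 - 6*(-1)) = 1/(-31998 + 6) = 1/(-31992) = -1/31992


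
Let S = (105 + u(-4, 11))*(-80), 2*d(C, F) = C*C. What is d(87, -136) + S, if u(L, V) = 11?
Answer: -10991/2 ≈ -5495.5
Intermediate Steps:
d(C, F) = C²/2 (d(C, F) = (C*C)/2 = C²/2)
S = -9280 (S = (105 + 11)*(-80) = 116*(-80) = -9280)
d(87, -136) + S = (½)*87² - 9280 = (½)*7569 - 9280 = 7569/2 - 9280 = -10991/2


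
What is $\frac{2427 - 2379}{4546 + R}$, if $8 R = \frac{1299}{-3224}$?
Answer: $\frac{1238016}{117249133} \approx 0.010559$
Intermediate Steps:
$R = - \frac{1299}{25792}$ ($R = \frac{1299 \frac{1}{-3224}}{8} = \frac{1299 \left(- \frac{1}{3224}\right)}{8} = \frac{1}{8} \left(- \frac{1299}{3224}\right) = - \frac{1299}{25792} \approx -0.050364$)
$\frac{2427 - 2379}{4546 + R} = \frac{2427 - 2379}{4546 - \frac{1299}{25792}} = \frac{48}{\frac{117249133}{25792}} = 48 \cdot \frac{25792}{117249133} = \frac{1238016}{117249133}$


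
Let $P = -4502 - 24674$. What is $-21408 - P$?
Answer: $7768$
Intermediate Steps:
$P = -29176$ ($P = -4502 - 24674 = -29176$)
$-21408 - P = -21408 - -29176 = -21408 + 29176 = 7768$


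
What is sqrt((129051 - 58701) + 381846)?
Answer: 6*sqrt(12561) ≈ 672.46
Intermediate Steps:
sqrt((129051 - 58701) + 381846) = sqrt(70350 + 381846) = sqrt(452196) = 6*sqrt(12561)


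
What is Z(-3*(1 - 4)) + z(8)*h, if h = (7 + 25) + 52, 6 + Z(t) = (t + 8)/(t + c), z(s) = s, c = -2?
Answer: 4679/7 ≈ 668.43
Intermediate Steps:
Z(t) = -6 + (8 + t)/(-2 + t) (Z(t) = -6 + (t + 8)/(t - 2) = -6 + (8 + t)/(-2 + t))
h = 84 (h = 32 + 52 = 84)
Z(-3*(1 - 4)) + z(8)*h = 5*(4 - (-3)*(1 - 4))/(-2 - 3*(1 - 4)) + 8*84 = 5*(4 - (-3)*(-3))/(-2 - 3*(-3)) + 672 = 5*(4 - 1*9)/(-2 + 9) + 672 = 5*(4 - 9)/7 + 672 = 5*(⅐)*(-5) + 672 = -25/7 + 672 = 4679/7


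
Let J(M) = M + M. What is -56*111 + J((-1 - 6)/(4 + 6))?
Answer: -31087/5 ≈ -6217.4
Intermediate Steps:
J(M) = 2*M
-56*111 + J((-1 - 6)/(4 + 6)) = -56*111 + 2*((-1 - 6)/(4 + 6)) = -6216 + 2*(-7/10) = -6216 - 7/5 = -31087/5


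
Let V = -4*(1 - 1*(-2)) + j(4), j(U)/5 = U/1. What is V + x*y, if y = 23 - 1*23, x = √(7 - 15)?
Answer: 8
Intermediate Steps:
j(U) = 5*U (j(U) = 5*(U/1) = 5*(U*1) = 5*U)
V = 8 (V = -4*(1 - 1*(-2)) + 5*4 = -4*(1 + 2) + 20 = -4*3 + 20 = -12 + 20 = 8)
x = 2*I*√2 (x = √(-8) = 2*I*√2 ≈ 2.8284*I)
y = 0 (y = 23 - 23 = 0)
V + x*y = 8 + (2*I*√2)*0 = 8 + 0 = 8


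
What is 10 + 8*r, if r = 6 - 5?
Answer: 18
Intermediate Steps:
r = 1
10 + 8*r = 10 + 8*1 = 10 + 8 = 18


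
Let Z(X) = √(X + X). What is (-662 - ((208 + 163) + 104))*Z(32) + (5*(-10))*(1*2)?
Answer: -9196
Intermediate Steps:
Z(X) = √2*√X (Z(X) = √(2*X) = √2*√X)
(-662 - ((208 + 163) + 104))*Z(32) + (5*(-10))*(1*2) = (-662 - ((208 + 163) + 104))*(√2*√32) + (5*(-10))*(1*2) = (-662 - (371 + 104))*(√2*(4*√2)) - 50*2 = (-662 - 1*475)*8 - 100 = (-662 - 475)*8 - 100 = -1137*8 - 100 = -9096 - 100 = -9196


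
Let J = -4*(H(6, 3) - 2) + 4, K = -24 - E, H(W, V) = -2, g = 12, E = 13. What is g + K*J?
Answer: -728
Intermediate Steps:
K = -37 (K = -24 - 1*13 = -24 - 13 = -37)
J = 20 (J = -4*(-2 - 2) + 4 = -4*(-4) + 4 = 16 + 4 = 20)
g + K*J = 12 - 37*20 = 12 - 740 = -728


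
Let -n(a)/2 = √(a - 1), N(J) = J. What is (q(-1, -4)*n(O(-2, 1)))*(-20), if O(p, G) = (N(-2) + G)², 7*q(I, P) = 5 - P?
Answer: 0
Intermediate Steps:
q(I, P) = 5/7 - P/7 (q(I, P) = (5 - P)/7 = 5/7 - P/7)
O(p, G) = (-2 + G)²
n(a) = -2*√(-1 + a) (n(a) = -2*√(a - 1) = -2*√(-1 + a))
(q(-1, -4)*n(O(-2, 1)))*(-20) = ((5/7 - ⅐*(-4))*(-2*√(-1 + (-2 + 1)²)))*(-20) = ((5/7 + 4/7)*(-2*√(-1 + (-1)²)))*(-20) = (9*(-2*√(-1 + 1))/7)*(-20) = (9*(-2*√0)/7)*(-20) = (9*(-2*0)/7)*(-20) = ((9/7)*0)*(-20) = 0*(-20) = 0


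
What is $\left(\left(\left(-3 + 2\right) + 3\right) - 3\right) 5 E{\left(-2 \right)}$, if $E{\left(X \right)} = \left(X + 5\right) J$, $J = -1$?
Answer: $15$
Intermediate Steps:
$E{\left(X \right)} = -5 - X$ ($E{\left(X \right)} = \left(X + 5\right) \left(-1\right) = \left(5 + X\right) \left(-1\right) = -5 - X$)
$\left(\left(\left(-3 + 2\right) + 3\right) - 3\right) 5 E{\left(-2 \right)} = \left(\left(\left(-3 + 2\right) + 3\right) - 3\right) 5 \left(-5 - -2\right) = \left(\left(-1 + 3\right) - 3\right) 5 \left(-5 + 2\right) = \left(2 - 3\right) 5 \left(-3\right) = \left(-1\right) 5 \left(-3\right) = \left(-5\right) \left(-3\right) = 15$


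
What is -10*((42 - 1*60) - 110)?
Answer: 1280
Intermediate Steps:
-10*((42 - 1*60) - 110) = -10*((42 - 60) - 110) = -10*(-18 - 110) = -10*(-128) = 1280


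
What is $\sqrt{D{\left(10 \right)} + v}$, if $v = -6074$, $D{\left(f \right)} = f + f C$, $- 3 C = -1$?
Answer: $\frac{i \sqrt{54546}}{3} \approx 77.85 i$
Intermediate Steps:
$C = \frac{1}{3}$ ($C = \left(- \frac{1}{3}\right) \left(-1\right) = \frac{1}{3} \approx 0.33333$)
$D{\left(f \right)} = \frac{4 f}{3}$ ($D{\left(f \right)} = f + f \frac{1}{3} = f + \frac{f}{3} = \frac{4 f}{3}$)
$\sqrt{D{\left(10 \right)} + v} = \sqrt{\frac{4}{3} \cdot 10 - 6074} = \sqrt{\frac{40}{3} - 6074} = \sqrt{- \frac{18182}{3}} = \frac{i \sqrt{54546}}{3}$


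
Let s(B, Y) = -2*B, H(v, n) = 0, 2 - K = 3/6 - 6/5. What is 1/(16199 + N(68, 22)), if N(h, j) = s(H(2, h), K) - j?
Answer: 1/16177 ≈ 6.1816e-5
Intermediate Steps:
K = 27/10 (K = 2 - (3/6 - 6/5) = 2 - (3*(⅙) - 6*⅕) = 2 - (½ - 6/5) = 2 - 1*(-7/10) = 2 + 7/10 = 27/10 ≈ 2.7000)
N(h, j) = -j (N(h, j) = -2*0 - j = 0 - j = -j)
1/(16199 + N(68, 22)) = 1/(16199 - 1*22) = 1/(16199 - 22) = 1/16177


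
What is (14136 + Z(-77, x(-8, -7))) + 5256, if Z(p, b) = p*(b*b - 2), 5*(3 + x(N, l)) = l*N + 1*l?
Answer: 399638/25 ≈ 15986.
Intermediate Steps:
x(N, l) = -3 + l/5 + N*l/5 (x(N, l) = -3 + (l*N + 1*l)/5 = -3 + (N*l + l)/5 = -3 + (l + N*l)/5 = -3 + (l/5 + N*l/5) = -3 + l/5 + N*l/5)
Z(p, b) = p*(-2 + b**2) (Z(p, b) = p*(b**2 - 2) = p*(-2 + b**2))
(14136 + Z(-77, x(-8, -7))) + 5256 = (14136 - 77*(-2 + (-3 + (1/5)*(-7) + (1/5)*(-8)*(-7))**2)) + 5256 = (14136 - 77*(-2 + (-3 - 7/5 + 56/5)**2)) + 5256 = (14136 - 77*(-2 + (34/5)**2)) + 5256 = (14136 - 77*(-2 + 1156/25)) + 5256 = (14136 - 77*1106/25) + 5256 = (14136 - 85162/25) + 5256 = 268238/25 + 5256 = 399638/25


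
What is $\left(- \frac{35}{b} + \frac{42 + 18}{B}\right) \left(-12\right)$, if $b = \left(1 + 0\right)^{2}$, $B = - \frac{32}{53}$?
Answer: $\frac{3225}{2} \approx 1612.5$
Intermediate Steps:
$B = - \frac{32}{53}$ ($B = \left(-32\right) \frac{1}{53} = - \frac{32}{53} \approx -0.60377$)
$b = 1$ ($b = 1^{2} = 1$)
$\left(- \frac{35}{b} + \frac{42 + 18}{B}\right) \left(-12\right) = \left(- \frac{35}{1} + \frac{42 + 18}{- \frac{32}{53}}\right) \left(-12\right) = \left(\left(-35\right) 1 + 60 \left(- \frac{53}{32}\right)\right) \left(-12\right) = \left(-35 - \frac{795}{8}\right) \left(-12\right) = \left(- \frac{1075}{8}\right) \left(-12\right) = \frac{3225}{2}$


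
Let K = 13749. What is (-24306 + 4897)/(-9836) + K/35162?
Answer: 408847211/172926716 ≈ 2.3643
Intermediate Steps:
(-24306 + 4897)/(-9836) + K/35162 = (-24306 + 4897)/(-9836) + 13749/35162 = -19409*(-1/9836) + 13749*(1/35162) = 19409/9836 + 13749/35162 = 408847211/172926716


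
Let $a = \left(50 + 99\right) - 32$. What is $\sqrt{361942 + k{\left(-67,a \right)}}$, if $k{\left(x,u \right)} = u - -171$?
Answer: $\sqrt{362230} \approx 601.86$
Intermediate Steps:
$a = 117$ ($a = 149 - 32 = 117$)
$k{\left(x,u \right)} = 171 + u$ ($k{\left(x,u \right)} = u + 171 = 171 + u$)
$\sqrt{361942 + k{\left(-67,a \right)}} = \sqrt{361942 + \left(171 + 117\right)} = \sqrt{361942 + 288} = \sqrt{362230}$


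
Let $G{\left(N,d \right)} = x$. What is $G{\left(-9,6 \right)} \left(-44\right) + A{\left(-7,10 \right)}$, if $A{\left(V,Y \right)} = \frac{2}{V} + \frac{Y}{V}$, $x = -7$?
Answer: $\frac{2144}{7} \approx 306.29$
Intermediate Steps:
$G{\left(N,d \right)} = -7$
$G{\left(-9,6 \right)} \left(-44\right) + A{\left(-7,10 \right)} = \left(-7\right) \left(-44\right) + \frac{2 + 10}{-7} = 308 - \frac{12}{7} = \frac{2144}{7}$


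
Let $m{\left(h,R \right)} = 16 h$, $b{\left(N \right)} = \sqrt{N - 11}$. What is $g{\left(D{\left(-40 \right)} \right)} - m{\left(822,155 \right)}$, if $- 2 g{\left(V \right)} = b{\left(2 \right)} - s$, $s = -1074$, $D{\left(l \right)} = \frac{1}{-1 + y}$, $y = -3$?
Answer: $-13689 - \frac{3 i}{2} \approx -13689.0 - 1.5 i$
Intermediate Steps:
$b{\left(N \right)} = \sqrt{-11 + N}$
$D{\left(l \right)} = - \frac{1}{4}$ ($D{\left(l \right)} = \frac{1}{-1 - 3} = \frac{1}{-4} = - \frac{1}{4}$)
$g{\left(V \right)} = -537 - \frac{3 i}{2}$ ($g{\left(V \right)} = - \frac{\sqrt{-11 + 2} - -1074}{2} = - \frac{\sqrt{-9} + 1074}{2} = - \frac{3 i + 1074}{2} = - \frac{1074 + 3 i}{2} = -537 - \frac{3 i}{2}$)
$g{\left(D{\left(-40 \right)} \right)} - m{\left(822,155 \right)} = \left(-537 - \frac{3 i}{2}\right) - 16 \cdot 822 = \left(-537 - \frac{3 i}{2}\right) - 13152 = -13689 - \frac{3 i}{2}$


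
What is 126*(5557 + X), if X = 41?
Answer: 705348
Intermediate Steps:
126*(5557 + X) = 126*(5557 + 41) = 126*5598 = 705348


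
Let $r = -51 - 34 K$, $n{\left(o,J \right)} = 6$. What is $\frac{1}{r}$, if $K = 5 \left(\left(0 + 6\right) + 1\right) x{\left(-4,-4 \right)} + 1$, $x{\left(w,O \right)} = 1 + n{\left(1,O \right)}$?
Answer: $- \frac{1}{8415} \approx -0.00011884$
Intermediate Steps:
$x{\left(w,O \right)} = 7$ ($x{\left(w,O \right)} = 1 + 6 = 7$)
$K = 246$ ($K = 5 \left(\left(0 + 6\right) + 1\right) 7 + 1 = 5 \left(6 + 1\right) 7 + 1 = 5 \cdot 7 \cdot 7 + 1 = 35 \cdot 7 + 1 = 245 + 1 = 246$)
$r = -8415$ ($r = -51 - 8364 = -8415$)
$\frac{1}{r} = \frac{1}{-8415} = - \frac{1}{8415}$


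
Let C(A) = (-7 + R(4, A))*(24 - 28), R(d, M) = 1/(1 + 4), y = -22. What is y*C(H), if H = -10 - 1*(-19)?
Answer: -2992/5 ≈ -598.40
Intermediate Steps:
H = 9 (H = -10 + 19 = 9)
R(d, M) = ⅕ (R(d, M) = 1/5 = ⅕)
C(A) = 136/5 (C(A) = (-7 + ⅕)*(24 - 28) = -34/5*(-4) = 136/5)
y*C(H) = -22*136/5 = -2992/5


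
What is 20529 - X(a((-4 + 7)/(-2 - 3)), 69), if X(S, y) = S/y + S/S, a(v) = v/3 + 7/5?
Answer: 2360718/115 ≈ 20528.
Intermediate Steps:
a(v) = 7/5 + v/3 (a(v) = v*(⅓) + 7*(⅕) = v/3 + 7/5 = 7/5 + v/3)
X(S, y) = 1 + S/y (X(S, y) = S/y + 1 = 1 + S/y)
20529 - X(a((-4 + 7)/(-2 - 3)), 69) = 20529 - ((7/5 + ((-4 + 7)/(-2 - 3))/3) + 69)/69 = 20529 - ((7/5 + (3/(-5))/3) + 69)/69 = 20529 - ((7/5 + (3*(-⅕))/3) + 69)/69 = 20529 - ((7/5 + (⅓)*(-⅗)) + 69)/69 = 20529 - ((7/5 - ⅕) + 69)/69 = 20529 - (6/5 + 69)/69 = 20529 - 351/(69*5) = 20529 - 1*117/115 = 20529 - 117/115 = 2360718/115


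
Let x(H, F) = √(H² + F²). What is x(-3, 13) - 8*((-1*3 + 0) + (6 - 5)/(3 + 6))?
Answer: 208/9 + √178 ≈ 36.453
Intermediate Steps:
x(H, F) = √(F² + H²)
x(-3, 13) - 8*((-1*3 + 0) + (6 - 5)/(3 + 6)) = √(13² + (-3)²) - 8*((-1*3 + 0) + (6 - 5)/(3 + 6)) = √(169 + 9) - 8*((-3 + 0) + 1/9) = √178 - 8*(-3 + 1*(⅑)) = √178 - 8*(-3 + ⅑) = √178 - 8*(-26/9) = √178 + 208/9 = 208/9 + √178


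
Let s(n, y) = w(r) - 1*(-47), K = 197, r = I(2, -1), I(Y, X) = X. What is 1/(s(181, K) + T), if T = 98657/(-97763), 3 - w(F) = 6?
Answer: 97763/4202915 ≈ 0.023261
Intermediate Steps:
r = -1
w(F) = -3 (w(F) = 3 - 1*6 = 3 - 6 = -3)
s(n, y) = 44 (s(n, y) = -3 - 1*(-47) = -3 + 47 = 44)
T = -98657/97763 (T = 98657*(-1/97763) = -98657/97763 ≈ -1.0091)
1/(s(181, K) + T) = 1/(44 - 98657/97763) = 1/(4202915/97763) = 97763/4202915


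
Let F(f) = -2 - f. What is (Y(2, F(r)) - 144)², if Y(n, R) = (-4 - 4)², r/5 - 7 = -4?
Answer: 6400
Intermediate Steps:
r = 15 (r = 35 + 5*(-4) = 35 - 20 = 15)
Y(n, R) = 64 (Y(n, R) = (-8)² = 64)
(Y(2, F(r)) - 144)² = (64 - 144)² = (-80)² = 6400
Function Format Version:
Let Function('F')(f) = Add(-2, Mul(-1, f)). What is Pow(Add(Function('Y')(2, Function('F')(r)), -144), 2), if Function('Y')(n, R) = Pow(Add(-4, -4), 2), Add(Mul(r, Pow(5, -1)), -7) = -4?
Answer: 6400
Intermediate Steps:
r = 15 (r = Add(35, Mul(5, -4)) = Add(35, -20) = 15)
Function('Y')(n, R) = 64 (Function('Y')(n, R) = Pow(-8, 2) = 64)
Pow(Add(Function('Y')(2, Function('F')(r)), -144), 2) = Pow(Add(64, -144), 2) = Pow(-80, 2) = 6400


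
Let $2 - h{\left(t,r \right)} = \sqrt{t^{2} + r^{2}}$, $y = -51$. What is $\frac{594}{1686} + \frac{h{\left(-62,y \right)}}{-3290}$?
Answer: $\frac{162574}{462245} + \frac{\sqrt{6445}}{3290} \approx 0.37611$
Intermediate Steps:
$h{\left(t,r \right)} = 2 - \sqrt{r^{2} + t^{2}}$ ($h{\left(t,r \right)} = 2 - \sqrt{t^{2} + r^{2}} = 2 - \sqrt{r^{2} + t^{2}}$)
$\frac{594}{1686} + \frac{h{\left(-62,y \right)}}{-3290} = \frac{594}{1686} + \frac{2 - \sqrt{\left(-51\right)^{2} + \left(-62\right)^{2}}}{-3290} = 594 \cdot \frac{1}{1686} + \left(2 - \sqrt{2601 + 3844}\right) \left(- \frac{1}{3290}\right) = \frac{99}{281} + \left(2 - \sqrt{6445}\right) \left(- \frac{1}{3290}\right) = \frac{99}{281} - \left(\frac{1}{1645} - \frac{\sqrt{6445}}{3290}\right) = \frac{162574}{462245} + \frac{\sqrt{6445}}{3290}$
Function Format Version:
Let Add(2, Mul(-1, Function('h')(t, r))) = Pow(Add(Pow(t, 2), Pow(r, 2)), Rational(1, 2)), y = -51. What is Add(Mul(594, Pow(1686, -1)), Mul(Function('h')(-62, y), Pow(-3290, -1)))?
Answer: Add(Rational(162574, 462245), Mul(Rational(1, 3290), Pow(6445, Rational(1, 2)))) ≈ 0.37611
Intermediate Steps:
Function('h')(t, r) = Add(2, Mul(-1, Pow(Add(Pow(r, 2), Pow(t, 2)), Rational(1, 2)))) (Function('h')(t, r) = Add(2, Mul(-1, Pow(Add(Pow(t, 2), Pow(r, 2)), Rational(1, 2)))) = Add(2, Mul(-1, Pow(Add(Pow(r, 2), Pow(t, 2)), Rational(1, 2)))))
Add(Mul(594, Pow(1686, -1)), Mul(Function('h')(-62, y), Pow(-3290, -1))) = Add(Mul(594, Pow(1686, -1)), Mul(Add(2, Mul(-1, Pow(Add(Pow(-51, 2), Pow(-62, 2)), Rational(1, 2)))), Pow(-3290, -1))) = Add(Mul(594, Rational(1, 1686)), Mul(Add(2, Mul(-1, Pow(Add(2601, 3844), Rational(1, 2)))), Rational(-1, 3290))) = Add(Rational(99, 281), Mul(Add(2, Mul(-1, Pow(6445, Rational(1, 2)))), Rational(-1, 3290))) = Add(Rational(99, 281), Add(Rational(-1, 1645), Mul(Rational(1, 3290), Pow(6445, Rational(1, 2))))) = Add(Rational(162574, 462245), Mul(Rational(1, 3290), Pow(6445, Rational(1, 2))))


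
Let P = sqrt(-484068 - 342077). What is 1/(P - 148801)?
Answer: -148801/22142563746 - I*sqrt(826145)/22142563746 ≈ -6.7201e-6 - 4.1049e-8*I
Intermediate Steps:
P = I*sqrt(826145) (P = sqrt(-826145) = I*sqrt(826145) ≈ 908.92*I)
1/(P - 148801) = 1/(I*sqrt(826145) - 148801) = 1/(-148801 + I*sqrt(826145))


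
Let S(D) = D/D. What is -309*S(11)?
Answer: -309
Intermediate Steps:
S(D) = 1
-309*S(11) = -309*1 = -309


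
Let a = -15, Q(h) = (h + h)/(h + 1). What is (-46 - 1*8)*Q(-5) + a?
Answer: -150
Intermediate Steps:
Q(h) = 2*h/(1 + h) (Q(h) = (2*h)/(1 + h) = 2*h/(1 + h))
(-46 - 1*8)*Q(-5) + a = (-46 - 1*8)*(2*(-5)/(1 - 5)) - 15 = (-46 - 8)*(2*(-5)/(-4)) - 15 = -108*(-5)*(-1)/4 - 15 = -54*5/2 - 15 = -135 - 15 = -150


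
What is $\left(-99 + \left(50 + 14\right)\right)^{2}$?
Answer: $1225$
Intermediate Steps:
$\left(-99 + \left(50 + 14\right)\right)^{2} = \left(-99 + 64\right)^{2} = \left(-35\right)^{2} = 1225$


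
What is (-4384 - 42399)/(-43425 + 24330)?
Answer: 46783/19095 ≈ 2.4500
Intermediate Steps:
(-4384 - 42399)/(-43425 + 24330) = -46783/(-19095) = -46783*(-1/19095) = 46783/19095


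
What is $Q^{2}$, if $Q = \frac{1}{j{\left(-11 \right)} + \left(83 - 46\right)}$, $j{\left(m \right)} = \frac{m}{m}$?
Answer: $\frac{1}{1444} \approx 0.00069252$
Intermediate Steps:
$j{\left(m \right)} = 1$
$Q = \frac{1}{38}$ ($Q = \frac{1}{1 + \left(83 - 46\right)} = \frac{1}{1 + 37} = \frac{1}{38} \approx 0.026316$)
$Q^{2} = \left(\frac{1}{38}\right)^{2} = \frac{1}{1444}$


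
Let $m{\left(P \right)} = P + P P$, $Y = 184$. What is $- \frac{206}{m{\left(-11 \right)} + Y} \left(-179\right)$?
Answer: $\frac{18437}{147} \approx 125.42$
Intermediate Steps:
$m{\left(P \right)} = P + P^{2}$
$- \frac{206}{m{\left(-11 \right)} + Y} \left(-179\right) = - \frac{206}{- 11 \left(1 - 11\right) + 184} \left(-179\right) = - \frac{206}{\left(-11\right) \left(-10\right) + 184} \left(-179\right) = - \frac{206}{110 + 184} \left(-179\right) = - \frac{206}{294} \left(-179\right) = \left(-206\right) \frac{1}{294} \left(-179\right) = \left(- \frac{103}{147}\right) \left(-179\right) = \frac{18437}{147}$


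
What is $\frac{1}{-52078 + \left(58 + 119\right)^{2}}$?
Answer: $- \frac{1}{20749} \approx -4.8195 \cdot 10^{-5}$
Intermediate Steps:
$\frac{1}{-52078 + \left(58 + 119\right)^{2}} = \frac{1}{-52078 + 177^{2}} = \frac{1}{-52078 + 31329} = \frac{1}{-20749} = - \frac{1}{20749}$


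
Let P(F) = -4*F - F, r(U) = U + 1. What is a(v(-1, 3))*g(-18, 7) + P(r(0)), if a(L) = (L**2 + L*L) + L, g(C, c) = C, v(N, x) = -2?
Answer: -113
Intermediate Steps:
a(L) = L + 2*L**2 (a(L) = (L**2 + L**2) + L = 2*L**2 + L = L + 2*L**2)
r(U) = 1 + U
P(F) = -5*F
a(v(-1, 3))*g(-18, 7) + P(r(0)) = -2*(1 + 2*(-2))*(-18) - 5*(1 + 0) = -2*(1 - 4)*(-18) - 5*1 = -2*(-3)*(-18) - 5 = 6*(-18) - 5 = -108 - 5 = -113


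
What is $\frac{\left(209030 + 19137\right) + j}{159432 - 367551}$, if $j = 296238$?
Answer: $- \frac{524405}{208119} \approx -2.5197$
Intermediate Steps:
$\frac{\left(209030 + 19137\right) + j}{159432 - 367551} = \frac{\left(209030 + 19137\right) + 296238}{159432 - 367551} = \frac{228167 + 296238}{-208119} = 524405 \left(- \frac{1}{208119}\right) = - \frac{524405}{208119}$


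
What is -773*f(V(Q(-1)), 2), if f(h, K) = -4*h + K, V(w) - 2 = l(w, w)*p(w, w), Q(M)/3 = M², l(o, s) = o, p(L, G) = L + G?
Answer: 60294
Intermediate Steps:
p(L, G) = G + L
Q(M) = 3*M²
V(w) = 2 + 2*w² (V(w) = 2 + w*(w + w) = 2 + w*(2*w) = 2 + 2*w²)
f(h, K) = K - 4*h
-773*f(V(Q(-1)), 2) = -773*(2 - 4*(2 + 2*(3*(-1)²)²)) = -773*(2 - 4*(2 + 2*(3*1)²)) = -773*(2 - 4*(2 + 2*3²)) = -773*(2 - 4*(2 + 2*9)) = -773*(2 - 4*(2 + 18)) = -773*(2 - 4*20) = -773*(2 - 80) = -773*(-78) = 60294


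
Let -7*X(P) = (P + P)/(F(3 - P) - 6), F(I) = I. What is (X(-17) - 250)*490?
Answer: -122330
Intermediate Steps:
X(P) = -2*P/(7*(-3 - P)) (X(P) = -(P + P)/(7*((3 - P) - 6)) = -2*P/(7*(-3 - P)))
(X(-17) - 250)*490 = ((2/7)*(-17)/(3 - 17) - 250)*490 = ((2/7)*(-17)/(-14) - 250)*490 = ((2/7)*(-17)*(-1/14) - 250)*490 = (17/49 - 250)*490 = -12233/49*490 = -122330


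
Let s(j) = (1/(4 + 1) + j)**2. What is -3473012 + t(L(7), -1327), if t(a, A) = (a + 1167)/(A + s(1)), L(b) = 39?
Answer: -115092174818/33139 ≈ -3.4730e+6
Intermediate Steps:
s(j) = (1/5 + j)**2
t(a, A) = (1167 + a)/(36/25 + A) (t(a, A) = (a + 1167)/(A + (1 + 5*1)**2/25) = (1167 + a)/(A + (1 + 5)**2/25) = (1167 + a)/(A + (1/25)*6**2) = (1167 + a)/(A + (1/25)*36) = (1167 + a)/(A + 36/25) = (1167 + a)/(36/25 + A))
-3473012 + t(L(7), -1327) = -3473012 + 25*(1167 + 39)/(36 + 25*(-1327)) = -3473012 + 25*1206/(36 - 33175) = -3473012 + 25*1206/(-33139) = -3473012 + 25*(-1/33139)*1206 = -3473012 - 30150/33139 = -115092174818/33139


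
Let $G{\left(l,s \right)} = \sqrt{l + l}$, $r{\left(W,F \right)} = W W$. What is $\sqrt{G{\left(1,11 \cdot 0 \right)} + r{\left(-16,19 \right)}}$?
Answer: $\sqrt{256 + \sqrt{2}} \approx 16.044$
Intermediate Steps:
$r{\left(W,F \right)} = W^{2}$
$G{\left(l,s \right)} = \sqrt{2} \sqrt{l}$ ($G{\left(l,s \right)} = \sqrt{2 l} = \sqrt{2} \sqrt{l}$)
$\sqrt{G{\left(1,11 \cdot 0 \right)} + r{\left(-16,19 \right)}} = \sqrt{\sqrt{2} \sqrt{1} + \left(-16\right)^{2}} = \sqrt{\sqrt{2} \cdot 1 + 256} = \sqrt{\sqrt{2} + 256} = \sqrt{256 + \sqrt{2}}$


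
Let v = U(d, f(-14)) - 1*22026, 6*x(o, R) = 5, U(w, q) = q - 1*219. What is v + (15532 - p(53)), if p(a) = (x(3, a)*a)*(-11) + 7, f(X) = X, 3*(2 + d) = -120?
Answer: -37489/6 ≈ -6248.2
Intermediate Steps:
d = -42 (d = -2 + (⅓)*(-120) = -2 - 40 = -42)
U(w, q) = -219 + q (U(w, q) = q - 219 = -219 + q)
x(o, R) = ⅚ (x(o, R) = (⅙)*5 = ⅚)
v = -22259 (v = (-219 - 14) - 1*22026 = -233 - 22026 = -22259)
p(a) = 7 - 55*a/6 (p(a) = (5*a/6)*(-11) + 7 = -55*a/6 + 7 = 7 - 55*a/6)
v + (15532 - p(53)) = -22259 + (15532 - (7 - 55/6*53)) = -22259 + (15532 - (7 - 2915/6)) = -22259 + (15532 - 1*(-2873/6)) = -22259 + (15532 + 2873/6) = -22259 + 96065/6 = -37489/6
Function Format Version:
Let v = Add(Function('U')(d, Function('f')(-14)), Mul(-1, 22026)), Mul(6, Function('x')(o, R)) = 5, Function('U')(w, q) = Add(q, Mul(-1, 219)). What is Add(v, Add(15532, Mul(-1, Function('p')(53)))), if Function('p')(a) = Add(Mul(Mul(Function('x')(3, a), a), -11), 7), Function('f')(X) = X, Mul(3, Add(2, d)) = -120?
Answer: Rational(-37489, 6) ≈ -6248.2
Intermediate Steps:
d = -42 (d = Add(-2, Mul(Rational(1, 3), -120)) = Add(-2, -40) = -42)
Function('U')(w, q) = Add(-219, q) (Function('U')(w, q) = Add(q, -219) = Add(-219, q))
Function('x')(o, R) = Rational(5, 6) (Function('x')(o, R) = Mul(Rational(1, 6), 5) = Rational(5, 6))
v = -22259 (v = Add(Add(-219, -14), Mul(-1, 22026)) = Add(-233, -22026) = -22259)
Function('p')(a) = Add(7, Mul(Rational(-55, 6), a)) (Function('p')(a) = Add(Mul(Mul(Rational(5, 6), a), -11), 7) = Add(Mul(Rational(-55, 6), a), 7) = Add(7, Mul(Rational(-55, 6), a)))
Add(v, Add(15532, Mul(-1, Function('p')(53)))) = Add(-22259, Add(15532, Mul(-1, Add(7, Mul(Rational(-55, 6), 53))))) = Add(-22259, Add(15532, Mul(-1, Add(7, Rational(-2915, 6))))) = Add(-22259, Add(15532, Mul(-1, Rational(-2873, 6)))) = Add(-22259, Add(15532, Rational(2873, 6))) = Add(-22259, Rational(96065, 6)) = Rational(-37489, 6)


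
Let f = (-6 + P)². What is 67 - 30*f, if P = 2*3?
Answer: 67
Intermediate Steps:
P = 6
f = 0 (f = (-6 + 6)² = 0² = 0)
67 - 30*f = 67 - 30*0 = 67 + 0 = 67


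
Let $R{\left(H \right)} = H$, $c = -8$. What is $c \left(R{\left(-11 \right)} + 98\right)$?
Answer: $-696$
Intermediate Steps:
$c \left(R{\left(-11 \right)} + 98\right) = - 8 \left(-11 + 98\right) = \left(-8\right) 87 = -696$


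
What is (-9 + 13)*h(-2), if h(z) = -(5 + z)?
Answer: -12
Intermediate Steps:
h(z) = -5 - z
(-9 + 13)*h(-2) = (-9 + 13)*(-5 - 1*(-2)) = 4*(-5 + 2) = 4*(-3) = -12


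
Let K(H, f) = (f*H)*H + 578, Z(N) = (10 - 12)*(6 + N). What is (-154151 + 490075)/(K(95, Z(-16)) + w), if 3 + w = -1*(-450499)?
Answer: 167962/315787 ≈ 0.53188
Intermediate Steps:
Z(N) = -12 - 2*N (Z(N) = -2*(6 + N) = -12 - 2*N)
w = 450496 (w = -3 - 1*(-450499) = -3 + 450499 = 450496)
K(H, f) = 578 + f*H² (K(H, f) = (H*f)*H + 578 = f*H² + 578 = 578 + f*H²)
(-154151 + 490075)/(K(95, Z(-16)) + w) = (-154151 + 490075)/((578 + (-12 - 2*(-16))*95²) + 450496) = 335924/((578 + (-12 + 32)*9025) + 450496) = 335924/((578 + 20*9025) + 450496) = 335924/((578 + 180500) + 450496) = 335924/(181078 + 450496) = 335924/631574 = 335924*(1/631574) = 167962/315787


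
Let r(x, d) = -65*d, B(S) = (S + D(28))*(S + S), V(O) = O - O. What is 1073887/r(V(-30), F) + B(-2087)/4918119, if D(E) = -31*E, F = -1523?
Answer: 2167508405901/162289730135 ≈ 13.356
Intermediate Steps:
V(O) = 0
B(S) = 2*S*(-868 + S) (B(S) = (S - 31*28)*(S + S) = (S - 868)*(2*S) = (-868 + S)*(2*S) = 2*S*(-868 + S))
1073887/r(V(-30), F) + B(-2087)/4918119 = 1073887/((-65*(-1523))) + (2*(-2087)*(-868 - 2087))/4918119 = 1073887/98995 + (2*(-2087)*(-2955))*(1/4918119) = 1073887*(1/98995) + 12334170*(1/4918119) = 1073887/98995 + 4111390/1639373 = 2167508405901/162289730135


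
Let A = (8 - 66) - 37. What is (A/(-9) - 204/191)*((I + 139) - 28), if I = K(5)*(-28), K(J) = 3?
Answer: 48927/191 ≈ 256.16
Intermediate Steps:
A = -95 (A = -58 - 37 = -95)
I = -84 (I = 3*(-28) = -84)
(A/(-9) - 204/191)*((I + 139) - 28) = (-95/(-9) - 204/191)*((-84 + 139) - 28) = (-95*(-⅑) - 204*1/191)*(55 - 28) = (95/9 - 204/191)*27 = (16309/1719)*27 = 48927/191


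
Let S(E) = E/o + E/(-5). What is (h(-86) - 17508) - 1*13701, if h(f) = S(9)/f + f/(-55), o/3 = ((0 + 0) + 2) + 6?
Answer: -236177753/7568 ≈ -31207.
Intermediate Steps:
o = 24 (o = 3*(((0 + 0) + 2) + 6) = 3*((0 + 2) + 6) = 3*(2 + 6) = 3*8 = 24)
S(E) = -19*E/120 (S(E) = E/24 + E/(-5) = E*(1/24) + E*(-⅕) = E/24 - E/5 = -19*E/120)
h(f) = -57/(40*f) - f/55 (h(f) = (-19/120*9)/f + f/(-55) = -57/(40*f) + f*(-1/55) = -57/(40*f) - f/55)
(h(-86) - 17508) - 1*13701 = ((-57/40/(-86) - 1/55*(-86)) - 17508) - 1*13701 = ((-57/40*(-1/86) + 86/55) - 17508) - 13701 = ((57/3440 + 86/55) - 17508) - 13701 = (11959/7568 - 17508) - 13701 = -132488585/7568 - 13701 = -236177753/7568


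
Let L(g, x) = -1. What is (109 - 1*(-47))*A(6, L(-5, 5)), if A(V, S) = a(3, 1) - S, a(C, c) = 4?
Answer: 780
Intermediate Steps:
A(V, S) = 4 - S
(109 - 1*(-47))*A(6, L(-5, 5)) = (109 - 1*(-47))*(4 - 1*(-1)) = (109 + 47)*(4 + 1) = 156*5 = 780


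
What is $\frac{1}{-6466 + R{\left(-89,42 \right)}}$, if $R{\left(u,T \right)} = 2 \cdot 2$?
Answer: $- \frac{1}{6462} \approx -0.00015475$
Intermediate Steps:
$R{\left(u,T \right)} = 4$
$\frac{1}{-6466 + R{\left(-89,42 \right)}} = \frac{1}{-6466 + 4} = \frac{1}{-6462} = - \frac{1}{6462}$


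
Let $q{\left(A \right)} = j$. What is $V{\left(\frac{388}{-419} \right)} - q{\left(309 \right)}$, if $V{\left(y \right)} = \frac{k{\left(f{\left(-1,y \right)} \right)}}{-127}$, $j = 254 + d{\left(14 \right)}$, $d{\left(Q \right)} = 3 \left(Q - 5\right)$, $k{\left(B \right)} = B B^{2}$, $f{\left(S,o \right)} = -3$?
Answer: $- \frac{35660}{127} \approx -280.79$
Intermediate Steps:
$k{\left(B \right)} = B^{3}$
$d{\left(Q \right)} = -15 + 3 Q$ ($d{\left(Q \right)} = 3 \left(-5 + Q\right) = -15 + 3 Q$)
$j = 281$ ($j = 254 + \left(-15 + 3 \cdot 14\right) = 254 + \left(-15 + 42\right) = 254 + 27 = 281$)
$q{\left(A \right)} = 281$
$V{\left(y \right)} = \frac{27}{127}$ ($V{\left(y \right)} = \frac{\left(-3\right)^{3}}{-127} = \left(-27\right) \left(- \frac{1}{127}\right) = \frac{27}{127}$)
$V{\left(\frac{388}{-419} \right)} - q{\left(309 \right)} = \frac{27}{127} - 281 = - \frac{35660}{127}$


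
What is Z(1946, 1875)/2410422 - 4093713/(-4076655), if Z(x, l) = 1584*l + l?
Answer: 2442542772779/1091828766490 ≈ 2.2371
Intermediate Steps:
Z(x, l) = 1585*l
Z(1946, 1875)/2410422 - 4093713/(-4076655) = (1585*1875)/2410422 - 4093713/(-4076655) = 2971875*(1/2410422) - 4093713*(-1/4076655) = 990625/803474 + 1364571/1358885 = 2442542772779/1091828766490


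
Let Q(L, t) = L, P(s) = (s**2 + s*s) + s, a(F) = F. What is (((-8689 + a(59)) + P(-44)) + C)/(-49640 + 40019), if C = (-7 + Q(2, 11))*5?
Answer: 1609/3207 ≈ 0.50171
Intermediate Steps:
P(s) = s + 2*s**2 (P(s) = (s**2 + s**2) + s = 2*s**2 + s = s + 2*s**2)
C = -25 (C = (-7 + 2)*5 = -5*5 = -25)
(((-8689 + a(59)) + P(-44)) + C)/(-49640 + 40019) = (((-8689 + 59) - 44*(1 + 2*(-44))) - 25)/(-49640 + 40019) = ((-8630 - 44*(1 - 88)) - 25)/(-9621) = ((-8630 - 44*(-87)) - 25)*(-1/9621) = ((-8630 + 3828) - 25)*(-1/9621) = (-4802 - 25)*(-1/9621) = -4827*(-1/9621) = 1609/3207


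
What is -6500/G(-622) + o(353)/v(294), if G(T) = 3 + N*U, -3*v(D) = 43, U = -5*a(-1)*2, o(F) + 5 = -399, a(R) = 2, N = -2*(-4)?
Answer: 469784/6751 ≈ 69.587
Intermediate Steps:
N = 8
o(F) = -404 (o(F) = -5 - 399 = -404)
U = -20 (U = -5*2*2 = -10*2 = -20)
v(D) = -43/3 (v(D) = -⅓*43 = -43/3)
G(T) = -157 (G(T) = 3 + 8*(-20) = 3 - 160 = -157)
-6500/G(-622) + o(353)/v(294) = -6500/(-157) - 404/(-43/3) = -6500*(-1/157) - 404*(-3/43) = 6500/157 + 1212/43 = 469784/6751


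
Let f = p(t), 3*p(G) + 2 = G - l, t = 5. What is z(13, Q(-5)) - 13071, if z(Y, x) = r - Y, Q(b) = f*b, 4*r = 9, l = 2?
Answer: -52327/4 ≈ -13082.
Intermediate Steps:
r = 9/4 (r = (¼)*9 = 9/4 ≈ 2.2500)
p(G) = -4/3 + G/3 (p(G) = -⅔ + (G - 1*2)/3 = -⅔ + (G - 2)/3 = -⅔ + (-2 + G)/3 = -⅔ + (-⅔ + G/3) = -4/3 + G/3)
f = ⅓ (f = -4/3 + (⅓)*5 = -4/3 + 5/3 = ⅓ ≈ 0.33333)
Q(b) = b/3
z(Y, x) = 9/4 - Y
z(13, Q(-5)) - 13071 = (9/4 - 1*13) - 13071 = (9/4 - 13) - 13071 = -43/4 - 13071 = -52327/4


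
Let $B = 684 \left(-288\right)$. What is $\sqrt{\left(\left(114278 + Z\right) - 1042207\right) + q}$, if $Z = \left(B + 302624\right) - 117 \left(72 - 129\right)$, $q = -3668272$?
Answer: $10 i \sqrt{44839} \approx 2117.5 i$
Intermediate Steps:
$B = -196992$
$Z = 112301$ ($Z = \left(-196992 + 302624\right) - 117 \left(72 - 129\right) = 105632 - -6669 = 105632 + 6669 = 112301$)
$\sqrt{\left(\left(114278 + Z\right) - 1042207\right) + q} = \sqrt{\left(\left(114278 + 112301\right) - 1042207\right) - 3668272} = \sqrt{\left(226579 - 1042207\right) - 3668272} = \sqrt{-815628 - 3668272} = \sqrt{-4483900} = 10 i \sqrt{44839}$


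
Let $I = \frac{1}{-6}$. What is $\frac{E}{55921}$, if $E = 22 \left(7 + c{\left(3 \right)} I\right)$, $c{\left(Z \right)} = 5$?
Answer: $\frac{407}{167763} \approx 0.002426$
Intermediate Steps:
$I = - \frac{1}{6} \approx -0.16667$
$E = \frac{407}{3}$ ($E = 22 \left(7 + 5 \left(- \frac{1}{6}\right)\right) = 22 \left(7 - \frac{5}{6}\right) = 22 \cdot \frac{37}{6} = \frac{407}{3} \approx 135.67$)
$\frac{E}{55921} = \frac{407}{3 \cdot 55921} = \frac{407}{3} \cdot \frac{1}{55921} = \frac{407}{167763}$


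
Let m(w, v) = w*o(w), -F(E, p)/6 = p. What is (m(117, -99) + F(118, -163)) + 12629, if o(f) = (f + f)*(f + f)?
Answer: 6420059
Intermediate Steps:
F(E, p) = -6*p
o(f) = 4*f² (o(f) = (2*f)*(2*f) = 4*f²)
m(w, v) = 4*w³ (m(w, v) = w*(4*w²) = 4*w³)
(m(117, -99) + F(118, -163)) + 12629 = (4*117³ - 6*(-163)) + 12629 = (4*1601613 + 978) + 12629 = (6406452 + 978) + 12629 = 6407430 + 12629 = 6420059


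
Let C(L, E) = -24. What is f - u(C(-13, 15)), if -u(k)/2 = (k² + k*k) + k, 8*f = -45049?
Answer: -27001/8 ≈ -3375.1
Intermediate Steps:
f = -45049/8 (f = (⅛)*(-45049) = -45049/8 ≈ -5631.1)
u(k) = -4*k² - 2*k (u(k) = -2*((k² + k*k) + k) = -2*((k² + k²) + k) = -2*(2*k² + k) = -2*(k + 2*k²) = -4*k² - 2*k)
f - u(C(-13, 15)) = -45049/8 - (-2)*(-24)*(1 + 2*(-24)) = -45049/8 - (-2)*(-24)*(1 - 48) = -45049/8 - (-2)*(-24)*(-47) = -45049/8 - 1*(-2256) = -45049/8 + 2256 = -27001/8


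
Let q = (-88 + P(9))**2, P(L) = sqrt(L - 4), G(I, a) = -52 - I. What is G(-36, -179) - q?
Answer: -7765 + 176*sqrt(5) ≈ -7371.5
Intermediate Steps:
P(L) = sqrt(-4 + L)
q = (-88 + sqrt(5))**2 (q = (-88 + sqrt(-4 + 9))**2 = (-88 + sqrt(5))**2 ≈ 7355.5)
G(-36, -179) - q = (-52 - 1*(-36)) - (88 - sqrt(5))**2 = (-52 + 36) - (88 - sqrt(5))**2 = -16 - (88 - sqrt(5))**2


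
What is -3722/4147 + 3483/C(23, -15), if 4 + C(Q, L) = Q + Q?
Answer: 4762559/58058 ≈ 82.031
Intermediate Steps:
C(Q, L) = -4 + 2*Q (C(Q, L) = -4 + (Q + Q) = -4 + 2*Q)
-3722/4147 + 3483/C(23, -15) = -3722/4147 + 3483/(-4 + 2*23) = -3722*1/4147 + 3483/(-4 + 46) = -3722/4147 + 3483/42 = -3722/4147 + 3483*(1/42) = -3722/4147 + 1161/14 = 4762559/58058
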